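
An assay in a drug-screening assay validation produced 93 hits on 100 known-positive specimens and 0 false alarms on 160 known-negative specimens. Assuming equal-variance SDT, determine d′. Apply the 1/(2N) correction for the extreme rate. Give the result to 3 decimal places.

d′ = 4.210

The false-alarm rate is 0/160 = 0, so apply the 1/(2N) correction: FA → 1/(2·160) = 0.00313.
z(H) = z(0.93000) = 1.4758
z(FA) = z(0.00313) = -2.7338
d' = 1.4758 − (-2.7338) = 4.2096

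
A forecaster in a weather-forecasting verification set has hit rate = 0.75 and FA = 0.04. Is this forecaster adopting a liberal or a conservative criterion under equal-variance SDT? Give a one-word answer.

z(H) = 0.674, z(FA) = -1.751
c = −½·(z(H) + z(FA)) = 0.5385
c > 0 → conservative criterion (biased toward responding “no”).

conservative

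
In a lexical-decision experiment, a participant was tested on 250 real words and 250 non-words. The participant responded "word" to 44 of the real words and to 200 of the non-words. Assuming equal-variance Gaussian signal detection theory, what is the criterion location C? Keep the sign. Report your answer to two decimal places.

C = 0.04

H = 44/250 = 0.1760
FA = 200/250 = 0.8000
Φ⁻¹(H) = Φ⁻¹(0.1760) = -0.9307
Φ⁻¹(FA) = Φ⁻¹(0.8000) = 0.8416
c = −½·[z(H) + z(FA)] = −0.5 × (-0.9307 + 0.8416) = 0.04455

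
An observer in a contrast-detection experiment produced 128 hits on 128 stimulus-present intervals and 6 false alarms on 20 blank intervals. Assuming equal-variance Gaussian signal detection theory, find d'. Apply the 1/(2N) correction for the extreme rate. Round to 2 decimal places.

d' = 3.18

The hit rate is 128/128 = 1, so apply the 1/(2N) correction: H → 1 − 1/(2·128) = 0.99609.
z(H) = z(0.99609) = 2.660
z(FA) = z(0.30000) = -0.524
d' = 2.660 − (-0.524) = 3.184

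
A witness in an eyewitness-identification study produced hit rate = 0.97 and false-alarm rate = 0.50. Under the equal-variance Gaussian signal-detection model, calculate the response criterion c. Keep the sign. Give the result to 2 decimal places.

z(H) = z(0.97) = 1.8808
z(FA) = z(0.50) = 0.0000
c = −½·[z(H) + z(FA)] = −0.5 × (1.8808 + 0.0000) = -0.9404
c < 0: the witness has a liberal response bias.

c = -0.94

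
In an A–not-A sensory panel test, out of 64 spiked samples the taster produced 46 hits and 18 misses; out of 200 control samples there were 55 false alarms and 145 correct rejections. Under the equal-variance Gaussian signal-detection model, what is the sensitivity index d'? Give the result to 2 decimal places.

d' = 1.18

H = 46/64 = 0.7188
FA = 55/200 = 0.2750
z(H) = 0.579
z(FA) = -0.598
d' = z(H) − z(FA) = 0.579 − (-0.598) = 1.177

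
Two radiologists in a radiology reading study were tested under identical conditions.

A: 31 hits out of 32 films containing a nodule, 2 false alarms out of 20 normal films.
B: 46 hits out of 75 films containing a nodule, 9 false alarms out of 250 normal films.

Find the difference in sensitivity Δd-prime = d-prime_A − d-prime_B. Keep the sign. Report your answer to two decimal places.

A: z(0.9688) = 1.863, z(0.1000) = -1.282, d' = 3.145
B: z(0.6133) = 0.288, z(0.0360) = -1.799, d' = 2.087
Δd' = d'_A − d'_B = 3.145 − 2.087 = 1.058
A has the higher sensitivity.

Δd-prime = 1.06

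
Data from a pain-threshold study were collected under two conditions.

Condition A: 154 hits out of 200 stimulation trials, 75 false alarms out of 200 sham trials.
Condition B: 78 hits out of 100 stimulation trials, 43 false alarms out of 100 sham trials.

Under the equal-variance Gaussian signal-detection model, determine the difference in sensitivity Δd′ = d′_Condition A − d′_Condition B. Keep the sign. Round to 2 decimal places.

Δd′ = 0.11

Condition A: z(0.7700) = 0.739, z(0.3750) = -0.319, d' = 1.058
Condition B: z(0.7800) = 0.772, z(0.4300) = -0.176, d' = 0.948
Δd' = d'_Condition A − d'_Condition B = 1.058 − 0.948 = 0.110
Condition A has the higher sensitivity.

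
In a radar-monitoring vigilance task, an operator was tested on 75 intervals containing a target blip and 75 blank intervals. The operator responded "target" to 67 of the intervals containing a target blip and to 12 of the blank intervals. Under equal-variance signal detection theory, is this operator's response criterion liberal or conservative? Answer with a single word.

liberal

z(H) = 1.244, z(FA) = -0.994
c = −½·(z(H) + z(FA)) = -0.125
c < 0 → liberal criterion (biased toward responding “yes”).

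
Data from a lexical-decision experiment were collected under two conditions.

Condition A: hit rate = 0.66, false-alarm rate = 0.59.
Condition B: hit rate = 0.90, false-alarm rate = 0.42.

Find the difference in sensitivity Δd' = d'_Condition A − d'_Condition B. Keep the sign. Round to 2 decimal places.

Δd' = -1.30

Condition A: z(0.66) = 0.412, z(0.59) = 0.228, d' = 0.184
Condition B: z(0.90) = 1.282, z(0.42) = -0.202, d' = 1.484
Δd' = d'_Condition A − d'_Condition B = 0.184 − 1.484 = -1.300
Condition B has the higher sensitivity.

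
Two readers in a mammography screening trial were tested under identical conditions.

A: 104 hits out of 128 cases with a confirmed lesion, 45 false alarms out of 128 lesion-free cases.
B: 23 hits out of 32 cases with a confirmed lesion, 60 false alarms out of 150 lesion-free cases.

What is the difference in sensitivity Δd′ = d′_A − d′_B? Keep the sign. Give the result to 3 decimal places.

Δd′ = 0.436

A: z(0.8125) = 0.8871, z(0.3516) = -0.3810, d' = 1.2681
B: z(0.7188) = 0.5793, z(0.4000) = -0.2533, d' = 0.8326
Δd' = d'_A − d'_B = 1.2681 − 0.8326 = 0.4355
A has the higher sensitivity.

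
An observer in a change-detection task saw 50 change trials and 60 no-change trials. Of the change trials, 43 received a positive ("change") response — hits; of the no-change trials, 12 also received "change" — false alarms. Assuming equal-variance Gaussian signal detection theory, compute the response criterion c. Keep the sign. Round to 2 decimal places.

H = 43/50 = 0.8600
FA = 12/60 = 0.2000
z(0.8600) = 1.0803, z(0.2000) = -0.8416
c = −½·[z(H) + z(FA)] = −0.5 × (1.0803 + (-0.8416)) = -0.11935

c = -0.12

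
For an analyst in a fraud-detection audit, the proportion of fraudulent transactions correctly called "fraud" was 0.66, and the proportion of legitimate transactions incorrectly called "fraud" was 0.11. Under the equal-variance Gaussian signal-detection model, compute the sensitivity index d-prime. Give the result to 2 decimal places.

Φ⁻¹(H) = 0.412
Φ⁻¹(FA) = -1.227
d' = z(H) − z(FA) = 0.412 − (-1.227) = 1.639

d-prime = 1.64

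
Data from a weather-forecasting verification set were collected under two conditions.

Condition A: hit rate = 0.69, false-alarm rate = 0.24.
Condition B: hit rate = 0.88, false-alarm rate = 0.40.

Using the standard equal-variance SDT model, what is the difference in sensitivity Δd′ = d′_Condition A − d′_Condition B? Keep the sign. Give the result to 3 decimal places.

Δd′ = -0.226

Condition A: z(0.69) = 0.4959, z(0.24) = -0.7063, d' = 1.2022
Condition B: z(0.88) = 1.1750, z(0.40) = -0.2533, d' = 1.4283
Δd' = d'_Condition A − d'_Condition B = 1.2022 − 1.4283 = -0.2261
Condition B has the higher sensitivity.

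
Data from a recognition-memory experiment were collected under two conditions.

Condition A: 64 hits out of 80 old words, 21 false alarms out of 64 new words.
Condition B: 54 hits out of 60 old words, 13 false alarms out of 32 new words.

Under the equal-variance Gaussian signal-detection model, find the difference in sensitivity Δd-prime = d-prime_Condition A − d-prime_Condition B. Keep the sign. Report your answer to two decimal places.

Condition A: z(0.8000) = 0.842, z(0.3281) = -0.445, d' = 1.287
Condition B: z(0.9000) = 1.282, z(0.4062) = -0.237, d' = 1.519
Δd' = d'_Condition A − d'_Condition B = 1.287 − 1.519 = -0.232
Condition B has the higher sensitivity.

Δd-prime = -0.23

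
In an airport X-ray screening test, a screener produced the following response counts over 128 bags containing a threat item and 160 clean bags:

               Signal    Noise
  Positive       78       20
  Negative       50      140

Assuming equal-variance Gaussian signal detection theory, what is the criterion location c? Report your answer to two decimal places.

H = 78/128 = 0.6094
FA = 20/160 = 0.1250
z(H) = z(0.6094) = 0.2778
z(FA) = z(0.1250) = -1.1503
c = −½·[z(H) + z(FA)] = −0.5 × (0.2778 + (-1.1503)) = 0.43625
c > 0: the screener has a conservative response bias.

c = 0.44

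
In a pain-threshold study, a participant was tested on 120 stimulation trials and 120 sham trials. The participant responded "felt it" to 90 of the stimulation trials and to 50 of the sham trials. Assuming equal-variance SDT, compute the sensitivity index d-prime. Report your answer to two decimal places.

H = 90/120 = 0.7500
FA = 50/120 = 0.4167
Φ⁻¹(0.7500) = 0.674, Φ⁻¹(0.4167) = -0.210
d' = z(H) − z(FA) = 0.674 − (-0.210) = 0.884

d-prime = 0.88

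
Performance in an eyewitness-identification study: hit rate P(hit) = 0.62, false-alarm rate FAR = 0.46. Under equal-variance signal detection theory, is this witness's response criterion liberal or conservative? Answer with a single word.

liberal

z(H) = 0.305, z(FA) = -0.100
c = −½·(z(H) + z(FA)) = -0.1025
c < 0 → liberal criterion (biased toward responding “yes”).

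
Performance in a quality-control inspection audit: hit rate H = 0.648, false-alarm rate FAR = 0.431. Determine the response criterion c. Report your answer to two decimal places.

c = -0.10

z(H) = z(0.648) = 0.3799
z(FA) = z(0.431) = -0.1738
c = −½·[z(H) + z(FA)] = −0.5 × (0.3799 + (-0.1738)) = -0.10305
c < 0: the inspector has a liberal response bias.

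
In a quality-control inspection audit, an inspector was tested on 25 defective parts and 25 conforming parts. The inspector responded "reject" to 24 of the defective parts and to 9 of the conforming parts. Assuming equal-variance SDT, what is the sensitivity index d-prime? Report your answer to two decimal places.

d-prime = 2.11

H = 24/25 = 0.9600
FA = 9/25 = 0.3600
Φ⁻¹(0.9600) = 1.751, Φ⁻¹(0.3600) = -0.358
d' = z(H) − z(FA) = 1.751 − (-0.358) = 2.109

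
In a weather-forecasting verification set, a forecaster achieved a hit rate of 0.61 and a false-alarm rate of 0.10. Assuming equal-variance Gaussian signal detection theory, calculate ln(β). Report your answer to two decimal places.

z(0.61) = 0.279, z(0.10) = -1.282
ln β = −½·[z(H)² − z(FA)²] = −0.5 × (0.078 − 1.644) = 0.783

ln β = 0.78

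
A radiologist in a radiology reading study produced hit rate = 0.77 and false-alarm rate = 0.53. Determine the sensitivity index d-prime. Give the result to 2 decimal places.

z(H) = z(0.77) = 0.739
z(FA) = z(0.53) = 0.075
d' = z(H) − z(FA) = 0.739 − 0.075 = 0.664

d-prime = 0.66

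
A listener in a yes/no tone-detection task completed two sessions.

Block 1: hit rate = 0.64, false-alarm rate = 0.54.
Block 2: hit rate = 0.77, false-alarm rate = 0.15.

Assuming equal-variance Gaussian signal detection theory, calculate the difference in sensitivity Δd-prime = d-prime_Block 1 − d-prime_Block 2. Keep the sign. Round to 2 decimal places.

Δd-prime = -1.52

Block 1: z(0.64) = 0.358, z(0.54) = 0.100, d' = 0.258
Block 2: z(0.77) = 0.739, z(0.15) = -1.036, d' = 1.775
Δd' = d'_Block 1 − d'_Block 2 = 0.258 − 1.775 = -1.517
Block 2 has the higher sensitivity.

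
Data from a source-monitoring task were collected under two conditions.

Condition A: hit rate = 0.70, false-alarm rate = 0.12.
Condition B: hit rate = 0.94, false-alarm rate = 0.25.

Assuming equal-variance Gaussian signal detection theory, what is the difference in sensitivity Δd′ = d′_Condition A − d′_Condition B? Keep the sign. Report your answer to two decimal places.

Condition A: z(0.70) = 0.524, z(0.12) = -1.175, d' = 1.699
Condition B: z(0.94) = 1.555, z(0.25) = -0.674, d' = 2.229
Δd' = d'_Condition A − d'_Condition B = 1.699 − 2.229 = -0.530
Condition B has the higher sensitivity.

Δd′ = -0.53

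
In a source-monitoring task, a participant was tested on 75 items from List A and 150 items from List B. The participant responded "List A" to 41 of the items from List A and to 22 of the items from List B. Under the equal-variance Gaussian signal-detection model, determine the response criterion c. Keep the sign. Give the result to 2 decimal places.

H = 41/75 = 0.5467
FA = 22/150 = 0.1467
z(0.5467) = 0.117, z(0.1467) = -1.051
c = −½·[z(H) + z(FA)] = −0.5 × (0.117 + (-1.051)) = 0.467

c = 0.47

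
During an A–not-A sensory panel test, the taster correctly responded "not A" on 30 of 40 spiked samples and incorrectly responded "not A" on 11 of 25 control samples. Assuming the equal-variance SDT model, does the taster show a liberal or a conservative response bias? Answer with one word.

liberal

z(H) = 0.674, z(FA) = -0.151
c = −½·(z(H) + z(FA)) = -0.2615
c < 0 → liberal criterion (biased toward responding “yes”).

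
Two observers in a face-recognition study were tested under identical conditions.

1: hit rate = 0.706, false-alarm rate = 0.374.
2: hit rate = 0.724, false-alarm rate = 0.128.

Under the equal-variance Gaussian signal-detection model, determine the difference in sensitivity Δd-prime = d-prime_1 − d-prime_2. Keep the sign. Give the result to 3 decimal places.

1: z(0.706) = 0.5417, z(0.374) = -0.3213, d' = 0.8630
2: z(0.724) = 0.5948, z(0.128) = -1.1359, d' = 1.7307
Δd' = d'_1 − d'_2 = 0.8630 − 1.7307 = -0.8677
2 has the higher sensitivity.

Δd-prime = -0.868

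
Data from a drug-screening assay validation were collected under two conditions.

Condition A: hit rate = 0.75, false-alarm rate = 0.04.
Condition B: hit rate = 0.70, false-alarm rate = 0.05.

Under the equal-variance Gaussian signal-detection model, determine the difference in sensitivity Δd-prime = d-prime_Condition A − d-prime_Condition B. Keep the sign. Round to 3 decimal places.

Condition A: z(0.75) = 0.6745, z(0.04) = -1.7507, d' = 2.4252
Condition B: z(0.70) = 0.5244, z(0.05) = -1.6449, d' = 2.1693
Δd' = d'_Condition A − d'_Condition B = 2.4252 − 2.1693 = 0.2559
Condition A has the higher sensitivity.

Δd-prime = 0.256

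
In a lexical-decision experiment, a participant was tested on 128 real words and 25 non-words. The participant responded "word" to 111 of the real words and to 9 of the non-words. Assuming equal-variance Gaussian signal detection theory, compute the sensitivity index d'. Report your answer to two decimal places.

d' = 1.47

H = 111/128 = 0.8672
FA = 9/25 = 0.3600
z(0.8672) = 1.1133, z(0.3600) = -0.3585
d' = z(H) − z(FA) = 1.1133 − (-0.3585) = 1.4718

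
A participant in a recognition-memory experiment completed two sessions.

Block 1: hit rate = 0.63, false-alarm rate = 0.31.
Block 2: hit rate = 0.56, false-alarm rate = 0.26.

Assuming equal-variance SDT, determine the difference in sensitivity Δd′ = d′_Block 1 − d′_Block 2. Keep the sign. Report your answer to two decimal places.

Δd′ = 0.03

Block 1: z(0.63) = 0.332, z(0.31) = -0.496, d' = 0.828
Block 2: z(0.56) = 0.151, z(0.26) = -0.643, d' = 0.794
Δd' = d'_Block 1 − d'_Block 2 = 0.828 − 0.794 = 0.034
Block 1 has the higher sensitivity.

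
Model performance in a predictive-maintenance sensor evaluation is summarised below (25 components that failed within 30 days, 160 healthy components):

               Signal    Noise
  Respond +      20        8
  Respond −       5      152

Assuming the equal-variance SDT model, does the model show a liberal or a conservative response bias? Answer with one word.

conservative

z(H) = 0.842, z(FA) = -1.645
c = −½·(z(H) + z(FA)) = 0.4015
c > 0 → conservative criterion (biased toward responding “no”).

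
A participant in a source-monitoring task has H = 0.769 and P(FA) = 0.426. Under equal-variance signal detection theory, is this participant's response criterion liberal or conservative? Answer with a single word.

liberal

z(H) = 0.736, z(FA) = -0.187
c = −½·(z(H) + z(FA)) = -0.2745
c < 0 → liberal criterion (biased toward responding “yes”).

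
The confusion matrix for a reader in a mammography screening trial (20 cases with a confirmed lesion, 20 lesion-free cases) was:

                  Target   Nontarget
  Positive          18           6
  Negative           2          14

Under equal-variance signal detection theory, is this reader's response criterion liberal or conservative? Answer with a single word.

liberal

z(H) = 1.282, z(FA) = -0.524
c = −½·(z(H) + z(FA)) = -0.379
c < 0 → liberal criterion (biased toward responding “yes”).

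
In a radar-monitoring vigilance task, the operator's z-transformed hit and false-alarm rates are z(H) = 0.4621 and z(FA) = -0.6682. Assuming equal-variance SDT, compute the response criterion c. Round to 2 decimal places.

c = −½·[z(H) + z(FA)] = −½·(0.4621 + (-0.6682)) = 0.10305

c = 0.10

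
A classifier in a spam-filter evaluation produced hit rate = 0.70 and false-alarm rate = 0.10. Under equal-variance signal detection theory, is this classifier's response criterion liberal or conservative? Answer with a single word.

conservative

z(H) = 0.524, z(FA) = -1.282
c = −½·(z(H) + z(FA)) = 0.379
c > 0 → conservative criterion (biased toward responding “no”).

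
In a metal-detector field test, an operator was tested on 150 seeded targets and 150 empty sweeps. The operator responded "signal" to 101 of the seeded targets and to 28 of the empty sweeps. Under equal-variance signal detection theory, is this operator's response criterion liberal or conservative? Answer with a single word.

z(H) = 0.449, z(FA) = -0.890
c = −½·(z(H) + z(FA)) = 0.2205
c > 0 → conservative criterion (biased toward responding “no”).

conservative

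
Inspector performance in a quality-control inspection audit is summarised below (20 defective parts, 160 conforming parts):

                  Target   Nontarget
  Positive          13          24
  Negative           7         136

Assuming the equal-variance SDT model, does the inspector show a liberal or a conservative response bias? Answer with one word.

conservative

z(H) = 0.385, z(FA) = -1.036
c = −½·(z(H) + z(FA)) = 0.3255
c > 0 → conservative criterion (biased toward responding “no”).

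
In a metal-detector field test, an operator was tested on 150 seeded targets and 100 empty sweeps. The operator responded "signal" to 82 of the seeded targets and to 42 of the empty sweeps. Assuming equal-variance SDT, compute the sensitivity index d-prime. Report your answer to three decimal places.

H = 82/150 = 0.5467
FA = 42/100 = 0.4200
z(H) = 0.1173
z(FA) = -0.2019
d' = z(H) − z(FA) = 0.1173 − (-0.2019) = 0.3192

d-prime = 0.319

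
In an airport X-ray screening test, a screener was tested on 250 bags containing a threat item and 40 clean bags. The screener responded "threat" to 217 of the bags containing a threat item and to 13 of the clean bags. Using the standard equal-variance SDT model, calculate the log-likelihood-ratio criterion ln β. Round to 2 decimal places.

ln β = -0.52

H = 217/250 = 0.8680
FA = 13/40 = 0.3250
z(0.8680) = 1.117, z(0.3250) = -0.454
ln β = −½·[z(H)² − z(FA)²] = −0.5 × (1.248 − 0.206) = -0.521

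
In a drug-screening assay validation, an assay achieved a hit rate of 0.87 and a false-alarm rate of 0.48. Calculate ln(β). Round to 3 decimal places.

z(0.87) = 1.1264, z(0.48) = -0.0502
ln β = −½·[z(H)² − z(FA)²] = −0.5 × (1.2688 − 0.0025) = -0.63315

ln β = -0.633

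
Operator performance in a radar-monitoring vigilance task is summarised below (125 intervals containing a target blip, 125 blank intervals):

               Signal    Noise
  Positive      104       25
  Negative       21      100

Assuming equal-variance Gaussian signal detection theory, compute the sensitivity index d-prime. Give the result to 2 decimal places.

H = 104/125 = 0.8320
FA = 25/125 = 0.2000
z(0.8320) = 0.962, z(0.2000) = -0.842
d' = z(H) − z(FA) = 0.962 − (-0.842) = 1.804

d-prime = 1.80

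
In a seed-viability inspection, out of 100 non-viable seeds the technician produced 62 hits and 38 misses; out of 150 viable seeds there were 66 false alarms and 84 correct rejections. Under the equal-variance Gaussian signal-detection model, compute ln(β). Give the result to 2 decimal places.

ln β = -0.04

H = 62/100 = 0.6200
FA = 66/150 = 0.4400
Φ⁻¹(H) = Φ⁻¹(0.6200) = 0.305
Φ⁻¹(FA) = Φ⁻¹(0.4400) = -0.151
ln β = −½·[z(H)² − z(FA)²] = −0.5 × (0.093 − 0.023) = -0.035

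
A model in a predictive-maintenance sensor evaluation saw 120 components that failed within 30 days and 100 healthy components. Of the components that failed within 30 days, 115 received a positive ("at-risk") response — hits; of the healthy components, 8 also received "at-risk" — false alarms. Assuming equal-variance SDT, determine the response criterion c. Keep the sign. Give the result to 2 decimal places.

c = -0.16

H = 115/120 = 0.9583
FA = 8/100 = 0.0800
Φ⁻¹(H) = Φ⁻¹(0.9583) = 1.7313
Φ⁻¹(FA) = Φ⁻¹(0.0800) = -1.4051
c = −½·[z(H) + z(FA)] = −0.5 × (1.7313 + (-1.4051)) = -0.1631
c < 0: the model has a liberal response bias.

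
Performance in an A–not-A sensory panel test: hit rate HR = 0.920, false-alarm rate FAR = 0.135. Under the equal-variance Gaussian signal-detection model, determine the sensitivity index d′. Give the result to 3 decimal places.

Φ⁻¹(0.920) = 1.4051, Φ⁻¹(0.135) = -1.1031
d' = z(H) − z(FA) = 1.4051 − (-1.1031) = 2.5082

d′ = 2.508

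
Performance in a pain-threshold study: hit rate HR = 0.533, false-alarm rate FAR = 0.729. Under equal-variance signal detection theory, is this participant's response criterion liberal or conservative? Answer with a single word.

z(H) = 0.083, z(FA) = 0.610
c = −½·(z(H) + z(FA)) = -0.3465
c < 0 → liberal criterion (biased toward responding “yes”).

liberal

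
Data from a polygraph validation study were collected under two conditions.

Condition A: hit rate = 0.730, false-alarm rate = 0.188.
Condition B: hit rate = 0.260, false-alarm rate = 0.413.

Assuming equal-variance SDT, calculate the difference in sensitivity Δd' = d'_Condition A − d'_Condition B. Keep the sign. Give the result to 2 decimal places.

Condition A: z(0.730) = 0.613, z(0.188) = -0.885, d' = 1.498
Condition B: z(0.260) = -0.643, z(0.413) = -0.220, d' = -0.423
Δd' = d'_Condition A − d'_Condition B = 1.498 − (-0.423) = 1.921
Condition A has the higher sensitivity.

Δd' = 1.92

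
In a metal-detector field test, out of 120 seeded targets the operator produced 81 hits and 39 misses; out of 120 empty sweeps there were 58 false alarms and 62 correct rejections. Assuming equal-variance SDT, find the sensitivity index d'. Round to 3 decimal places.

d' = 0.496

H = 81/120 = 0.6750
FA = 58/120 = 0.4833
z(H) = 0.4538
z(FA) = -0.0419
d' = z(H) − z(FA) = 0.4538 − (-0.0419) = 0.4957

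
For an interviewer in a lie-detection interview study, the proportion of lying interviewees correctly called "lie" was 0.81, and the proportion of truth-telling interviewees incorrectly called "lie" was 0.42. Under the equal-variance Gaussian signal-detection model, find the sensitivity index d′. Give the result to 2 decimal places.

d′ = 1.08

z(H) = 0.878
z(FA) = -0.202
d' = z(H) − z(FA) = 0.878 − (-0.202) = 1.080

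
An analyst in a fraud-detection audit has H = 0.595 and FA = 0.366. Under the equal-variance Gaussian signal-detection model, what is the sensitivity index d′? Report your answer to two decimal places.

d′ = 0.58

z(0.595) = 0.240, z(0.366) = -0.342
d' = z(H) − z(FA) = 0.240 − (-0.342) = 0.582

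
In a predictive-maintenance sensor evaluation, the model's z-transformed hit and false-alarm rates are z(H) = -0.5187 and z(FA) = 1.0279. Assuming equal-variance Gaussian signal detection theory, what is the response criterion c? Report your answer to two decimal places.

c = -0.25

c = −½·[z(H) + z(FA)] = −½·(-0.5187 + 1.0279) = -0.2546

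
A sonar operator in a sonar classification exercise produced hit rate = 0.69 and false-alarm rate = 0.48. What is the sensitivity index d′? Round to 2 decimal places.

d′ = 0.55

z(H) = z(0.69) = 0.496
z(FA) = z(0.48) = -0.050
d' = z(H) − z(FA) = 0.496 − (-0.050) = 0.546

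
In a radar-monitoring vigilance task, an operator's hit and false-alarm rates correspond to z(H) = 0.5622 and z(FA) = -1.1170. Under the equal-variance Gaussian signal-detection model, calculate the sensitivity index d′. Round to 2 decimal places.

d' = z(H) − z(FA) = 0.5622 − (-1.1170) = 1.6792

d′ = 1.68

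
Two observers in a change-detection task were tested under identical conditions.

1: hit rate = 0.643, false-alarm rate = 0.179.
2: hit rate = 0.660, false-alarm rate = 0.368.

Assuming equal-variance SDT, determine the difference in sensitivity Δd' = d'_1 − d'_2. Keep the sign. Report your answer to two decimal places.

1: z(0.643) = 0.366, z(0.179) = -0.919, d' = 1.285
2: z(0.660) = 0.412, z(0.368) = -0.337, d' = 0.749
Δd' = d'_1 − d'_2 = 1.285 − 0.749 = 0.536
1 has the higher sensitivity.

Δd' = 0.54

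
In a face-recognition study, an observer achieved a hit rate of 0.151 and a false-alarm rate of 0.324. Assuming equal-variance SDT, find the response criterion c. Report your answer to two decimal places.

Φ⁻¹(H) = -1.032
Φ⁻¹(FA) = -0.457
c = −½·[z(H) + z(FA)] = −0.5 × (-1.032 + (-0.457)) = 0.7445
c > 0: the observer has a conservative response bias.

c = 0.74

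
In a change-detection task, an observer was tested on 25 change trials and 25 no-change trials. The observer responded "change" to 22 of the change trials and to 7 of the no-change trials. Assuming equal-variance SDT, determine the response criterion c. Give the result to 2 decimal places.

c = -0.30

H = 22/25 = 0.8800
FA = 7/25 = 0.2800
z(H) = z(0.8800) = 1.175
z(FA) = z(0.2800) = -0.583
c = −½·[z(H) + z(FA)] = −0.5 × (1.175 + (-0.583)) = -0.296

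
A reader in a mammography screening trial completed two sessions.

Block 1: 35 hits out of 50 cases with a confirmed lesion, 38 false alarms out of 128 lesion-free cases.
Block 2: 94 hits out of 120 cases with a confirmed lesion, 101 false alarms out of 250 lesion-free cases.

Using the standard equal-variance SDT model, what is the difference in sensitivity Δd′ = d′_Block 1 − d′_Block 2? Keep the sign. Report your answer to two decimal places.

Δd′ = 0.03

Block 1: z(0.7000) = 0.524, z(0.2969) = -0.533, d' = 1.057
Block 2: z(0.7833) = 0.783, z(0.4040) = -0.243, d' = 1.026
Δd' = d'_Block 1 − d'_Block 2 = 1.057 − 1.026 = 0.031
Block 1 has the higher sensitivity.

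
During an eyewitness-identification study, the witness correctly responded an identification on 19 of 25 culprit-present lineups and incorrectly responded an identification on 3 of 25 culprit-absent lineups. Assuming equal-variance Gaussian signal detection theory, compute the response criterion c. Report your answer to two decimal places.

c = 0.23

H = 19/25 = 0.7600
FA = 3/25 = 0.1200
z(H) = 0.7063
z(FA) = -1.1750
c = −½·[z(H) + z(FA)] = −0.5 × (0.7063 + (-1.1750)) = 0.23435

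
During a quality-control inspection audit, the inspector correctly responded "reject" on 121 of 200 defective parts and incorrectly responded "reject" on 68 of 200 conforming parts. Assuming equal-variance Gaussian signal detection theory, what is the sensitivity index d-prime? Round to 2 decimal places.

d-prime = 0.68

H = 121/200 = 0.6050
FA = 68/200 = 0.3400
z(H) = z(0.6050) = 0.2663
z(FA) = z(0.3400) = -0.4125
d' = z(H) − z(FA) = 0.2663 − (-0.4125) = 0.6788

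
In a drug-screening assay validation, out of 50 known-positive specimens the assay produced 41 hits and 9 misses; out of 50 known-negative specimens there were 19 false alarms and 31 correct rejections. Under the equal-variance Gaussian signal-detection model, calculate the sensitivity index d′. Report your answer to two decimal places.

H = 41/50 = 0.8200
FA = 19/50 = 0.3800
Φ⁻¹(0.8200) = 0.915, Φ⁻¹(0.3800) = -0.305
d' = z(H) − z(FA) = 0.915 − (-0.305) = 1.220

d′ = 1.22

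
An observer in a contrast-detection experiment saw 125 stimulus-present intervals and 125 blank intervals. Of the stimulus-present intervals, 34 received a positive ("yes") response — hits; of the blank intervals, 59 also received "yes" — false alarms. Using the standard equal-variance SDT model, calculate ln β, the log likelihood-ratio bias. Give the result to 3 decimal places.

H = 34/125 = 0.2720
FA = 59/125 = 0.4720
Φ⁻¹(H) = Φ⁻¹(0.2720) = -0.6068
Φ⁻¹(FA) = Φ⁻¹(0.4720) = -0.0702
ln β = −½·[z(H)² − z(FA)²] = −0.5 × (0.3682 − 0.0049) = -0.18165

ln β = -0.182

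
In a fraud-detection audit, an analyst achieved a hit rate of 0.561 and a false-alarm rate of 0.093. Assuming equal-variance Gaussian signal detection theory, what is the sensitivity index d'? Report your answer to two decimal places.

d' = 1.48

z(H) = 0.1535
z(FA) = -1.3225
d' = z(H) − z(FA) = 0.1535 − (-1.3225) = 1.4760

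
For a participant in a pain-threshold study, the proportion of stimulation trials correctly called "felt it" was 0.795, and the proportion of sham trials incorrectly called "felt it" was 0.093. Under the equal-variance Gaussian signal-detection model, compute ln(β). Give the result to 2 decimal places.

ln β = 0.54

z(0.795) = 0.824, z(0.093) = -1.323
ln β = −½·[z(H)² − z(FA)²] = −0.5 × (0.679 − 1.750) = 0.5355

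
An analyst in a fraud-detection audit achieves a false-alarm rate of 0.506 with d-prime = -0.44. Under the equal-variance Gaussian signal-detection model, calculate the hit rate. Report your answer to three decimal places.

hit rate = 0.335

z(false-alarm rate) = z(0.506) = 0.0150
z(H) = z(FA) + d' = 0.0150 + (-0.44) = -0.4250
hit rate = Φ(-0.4250) = 0.3354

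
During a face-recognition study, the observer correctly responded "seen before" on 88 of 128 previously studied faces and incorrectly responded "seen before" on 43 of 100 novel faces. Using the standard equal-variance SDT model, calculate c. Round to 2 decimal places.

c = -0.16

H = 88/128 = 0.6875
FA = 43/100 = 0.4300
z(H) = z(0.6875) = 0.4888
z(FA) = z(0.4300) = -0.1764
c = −½·[z(H) + z(FA)] = −0.5 × (0.4888 + (-0.1764)) = -0.1562
c < 0: the observer has a liberal response bias.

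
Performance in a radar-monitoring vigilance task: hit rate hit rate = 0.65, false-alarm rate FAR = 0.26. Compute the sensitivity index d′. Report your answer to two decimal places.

Φ⁻¹(H) = 0.385
Φ⁻¹(FA) = -0.643
d' = z(H) − z(FA) = 0.385 − (-0.643) = 1.028

d′ = 1.03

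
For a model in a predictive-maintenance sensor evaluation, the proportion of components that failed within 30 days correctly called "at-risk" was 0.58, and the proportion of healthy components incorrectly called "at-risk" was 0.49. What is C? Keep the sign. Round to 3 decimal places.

z(H) = z(0.58) = 0.2019
z(FA) = z(0.49) = -0.0251
c = −½·[z(H) + z(FA)] = −0.5 × (0.2019 + (-0.0251)) = -0.0884

C = -0.088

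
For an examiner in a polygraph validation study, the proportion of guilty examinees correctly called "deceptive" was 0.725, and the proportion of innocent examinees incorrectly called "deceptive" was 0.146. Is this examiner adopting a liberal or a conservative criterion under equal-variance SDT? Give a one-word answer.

z(H) = 0.598, z(FA) = -1.054
c = −½·(z(H) + z(FA)) = 0.228
c > 0 → conservative criterion (biased toward responding “no”).

conservative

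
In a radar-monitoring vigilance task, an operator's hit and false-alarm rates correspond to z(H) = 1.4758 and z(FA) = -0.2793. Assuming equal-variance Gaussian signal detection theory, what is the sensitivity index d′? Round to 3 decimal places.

d' = z(H) − z(FA) = 1.4758 − (-0.2793) = 1.7551

d′ = 1.755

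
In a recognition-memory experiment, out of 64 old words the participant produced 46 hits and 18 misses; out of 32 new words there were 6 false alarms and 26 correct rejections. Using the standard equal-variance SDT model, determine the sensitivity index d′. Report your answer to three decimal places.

H = 46/64 = 0.7188
FA = 6/32 = 0.1875
Φ⁻¹(H) = 0.5793
Φ⁻¹(FA) = -0.8871
d' = z(H) − z(FA) = 0.5793 − (-0.8871) = 1.4664

d′ = 1.466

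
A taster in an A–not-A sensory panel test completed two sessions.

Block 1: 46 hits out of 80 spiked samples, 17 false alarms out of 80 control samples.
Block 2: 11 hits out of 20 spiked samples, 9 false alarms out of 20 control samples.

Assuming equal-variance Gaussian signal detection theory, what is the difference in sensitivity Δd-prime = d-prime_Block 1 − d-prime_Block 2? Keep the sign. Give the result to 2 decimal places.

Block 1: z(0.5750) = 0.189, z(0.2125) = -0.798, d' = 0.987
Block 2: z(0.5500) = 0.126, z(0.4500) = -0.126, d' = 0.252
Δd' = d'_Block 1 − d'_Block 2 = 0.987 − 0.252 = 0.735
Block 1 has the higher sensitivity.

Δd-prime = 0.74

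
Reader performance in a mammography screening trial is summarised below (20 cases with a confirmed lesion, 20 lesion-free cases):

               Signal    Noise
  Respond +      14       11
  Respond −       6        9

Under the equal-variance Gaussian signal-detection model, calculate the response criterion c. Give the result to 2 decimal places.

c = -0.33

H = 14/20 = 0.7000
FA = 11/20 = 0.5500
z(H) = z(0.7000) = 0.524
z(FA) = z(0.5500) = 0.126
c = −½·[z(H) + z(FA)] = −0.5 × (0.524 + 0.126) = -0.325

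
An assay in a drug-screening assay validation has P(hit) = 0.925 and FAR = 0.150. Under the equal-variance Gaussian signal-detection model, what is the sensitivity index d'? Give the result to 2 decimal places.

z(H) = z(0.925) = 1.440
z(FA) = z(0.150) = -1.036
d' = z(H) − z(FA) = 1.440 − (-1.036) = 2.476

d' = 2.48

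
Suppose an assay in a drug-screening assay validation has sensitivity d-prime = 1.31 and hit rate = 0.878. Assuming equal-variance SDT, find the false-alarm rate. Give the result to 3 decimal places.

false-alarm rate = 0.442

z(hit rate) = z(0.878) = 1.1650
z(FA) = z(H) − d' = 1.1650 − 1.31 = -0.1450
false-alarm rate = Φ(-0.1450) = 0.4424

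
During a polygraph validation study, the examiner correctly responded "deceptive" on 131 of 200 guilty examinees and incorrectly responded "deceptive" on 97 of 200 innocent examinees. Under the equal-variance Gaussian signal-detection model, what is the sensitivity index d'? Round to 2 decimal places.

H = 131/200 = 0.6550
FA = 97/200 = 0.4850
Φ⁻¹(H) = 0.399
Φ⁻¹(FA) = -0.038
d' = z(H) − z(FA) = 0.399 − (-0.038) = 0.437

d' = 0.44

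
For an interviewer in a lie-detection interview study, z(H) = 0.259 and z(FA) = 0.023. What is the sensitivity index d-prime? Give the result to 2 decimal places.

d-prime = 0.24

d' = z(H) − z(FA) = 0.259 − 0.023 = 0.236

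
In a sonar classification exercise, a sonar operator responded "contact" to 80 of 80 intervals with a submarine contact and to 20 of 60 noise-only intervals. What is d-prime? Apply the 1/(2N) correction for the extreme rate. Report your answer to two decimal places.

The hit rate is 80/80 = 1, so apply the 1/(2N) correction: H → 1 − 1/(2·80) = 0.99375.
z(H) = z(0.99375) = 2.498
z(FA) = z(0.33333) = -0.431
d' = 2.498 − (-0.431) = 2.929

d-prime = 2.93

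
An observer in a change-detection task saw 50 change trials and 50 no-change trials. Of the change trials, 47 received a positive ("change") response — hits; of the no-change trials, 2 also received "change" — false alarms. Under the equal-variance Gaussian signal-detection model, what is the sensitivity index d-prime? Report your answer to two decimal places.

d-prime = 3.31

H = 47/50 = 0.9400
FA = 2/50 = 0.0400
z(H) = z(0.9400) = 1.555
z(FA) = z(0.0400) = -1.751
d' = z(H) − z(FA) = 1.555 − (-1.751) = 3.306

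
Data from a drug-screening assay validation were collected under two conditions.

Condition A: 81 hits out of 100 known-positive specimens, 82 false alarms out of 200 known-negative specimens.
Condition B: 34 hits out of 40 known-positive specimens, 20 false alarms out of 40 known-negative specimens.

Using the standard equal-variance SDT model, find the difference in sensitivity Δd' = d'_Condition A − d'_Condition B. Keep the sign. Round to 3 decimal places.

Condition A: z(0.8100) = 0.8779, z(0.4100) = -0.2275, d' = 1.1054
Condition B: z(0.8500) = 1.0364, z(0.5000) = 0.0000, d' = 1.0364
Δd' = d'_Condition A − d'_Condition B = 1.1054 − 1.0364 = 0.0690
Condition A has the higher sensitivity.

Δd' = 0.069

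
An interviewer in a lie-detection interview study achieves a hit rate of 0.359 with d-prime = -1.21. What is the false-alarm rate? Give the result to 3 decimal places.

z(hit rate) = z(0.359) = -0.3611
z(FA) = z(H) − d' = -0.3611 − (-1.21) = 0.8489
false-alarm rate = Φ(0.8489) = 0.8020

false-alarm rate = 0.802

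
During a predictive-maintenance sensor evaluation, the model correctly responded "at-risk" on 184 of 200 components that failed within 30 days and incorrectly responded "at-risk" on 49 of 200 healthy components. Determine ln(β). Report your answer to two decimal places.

ln β = -0.75

H = 184/200 = 0.9200
FA = 49/200 = 0.2450
z(H) = z(0.9200) = 1.405
z(FA) = z(0.2450) = -0.690
ln β = −½·[z(H)² − z(FA)²] = −0.5 × (1.974 − 0.476) = -0.749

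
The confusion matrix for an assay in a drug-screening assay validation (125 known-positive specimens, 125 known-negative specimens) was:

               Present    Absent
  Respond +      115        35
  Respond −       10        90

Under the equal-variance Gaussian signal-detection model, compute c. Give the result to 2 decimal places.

c = -0.41

H = 115/125 = 0.9200
FA = 35/125 = 0.2800
z(0.9200) = 1.405, z(0.2800) = -0.583
c = −½·[z(H) + z(FA)] = −0.5 × (1.405 + (-0.583)) = -0.411
c < 0: the assay has a liberal response bias.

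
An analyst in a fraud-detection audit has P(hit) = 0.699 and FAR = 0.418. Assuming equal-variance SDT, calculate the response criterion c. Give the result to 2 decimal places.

c = -0.16

z(H) = z(0.699) = 0.5215
z(FA) = z(0.418) = -0.2070
c = −½·[z(H) + z(FA)] = −0.5 × (0.5215 + (-0.2070)) = -0.15725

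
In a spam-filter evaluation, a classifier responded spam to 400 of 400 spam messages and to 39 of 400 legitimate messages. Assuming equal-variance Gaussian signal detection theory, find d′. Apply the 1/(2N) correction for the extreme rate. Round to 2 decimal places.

d′ = 4.32

The hit rate is 400/400 = 1, so apply the 1/(2N) correction: H → 1 − 1/(2·400) = 0.99875.
z(H) = z(0.99875) = 3.023
z(FA) = z(0.09750) = -1.296
d' = 3.023 − (-1.296) = 4.319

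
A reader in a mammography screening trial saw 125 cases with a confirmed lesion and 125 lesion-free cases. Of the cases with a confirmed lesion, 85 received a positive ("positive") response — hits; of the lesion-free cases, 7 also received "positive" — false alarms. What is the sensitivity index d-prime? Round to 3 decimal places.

d-prime = 2.057

H = 85/125 = 0.6800
FA = 7/125 = 0.0560
z(H) = z(0.6800) = 0.4677
z(FA) = z(0.0560) = -1.5893
d' = z(H) − z(FA) = 0.4677 − (-1.5893) = 2.0570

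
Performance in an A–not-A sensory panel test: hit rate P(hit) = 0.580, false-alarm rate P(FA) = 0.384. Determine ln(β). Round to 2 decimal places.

ln β = 0.02

z(H) = z(0.580) = 0.202
z(FA) = z(0.384) = -0.295
ln β = −½·[z(H)² − z(FA)²] = −0.5 × (0.041 − 0.087) = 0.023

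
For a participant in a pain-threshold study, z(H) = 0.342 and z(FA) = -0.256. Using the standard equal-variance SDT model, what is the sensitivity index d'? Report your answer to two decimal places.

d' = 0.60

d' = z(H) − z(FA) = 0.342 − (-0.256) = 0.598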